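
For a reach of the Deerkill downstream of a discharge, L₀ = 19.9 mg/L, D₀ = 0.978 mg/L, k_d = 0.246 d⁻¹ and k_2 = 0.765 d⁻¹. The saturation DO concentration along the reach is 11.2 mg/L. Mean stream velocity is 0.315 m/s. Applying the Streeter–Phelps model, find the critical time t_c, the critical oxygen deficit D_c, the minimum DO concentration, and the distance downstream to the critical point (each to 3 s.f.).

t_c = [1/(k_2−k_d)] ln[(k_2/k_d)(1 − D₀(k_2−k_d)/(k_d L₀))]
= [1/(0.765−0.246)] ln[(0.765/0.246)(1 − 0.978×0.5190/(0.246×19.9))]
= (1/0.5190) ln[3.110 × 0.8963] = 1.927 × ln(2.787) = 1.927 × 1.025 = 1.975 d.
D_c = (k_d/k_2) L₀ e^(−k_d t_c) = (0.246/0.765) × 19.9 × e^(−0.246×1.975) = 0.3216 × 19.9 × 0.6152 = 3.937 mg/L.
Minimum DO = C_s − D_c = 11.2 − 3.937 = 7.263 mg/L.
x_c = v t_c = 0.315 m/s × 1.975 d × 86400 s/d = 53750 m ≈ 53.8 km.

t_c ≈ 1.98 d; D_c ≈ 3.94 mg/L; min DO ≈ 7.26 mg/L; x_c ≈ 53.8 km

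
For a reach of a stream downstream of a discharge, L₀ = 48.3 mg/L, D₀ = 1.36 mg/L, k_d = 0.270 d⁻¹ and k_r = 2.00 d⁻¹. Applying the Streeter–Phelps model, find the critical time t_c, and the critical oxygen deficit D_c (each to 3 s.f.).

t_c = [1/(k_r−k_d)] ln[(k_r/k_d)(1 − D₀(k_r−k_d)/(k_d L₀))]
= [1/(2.00−0.270)] ln[(2.00/0.270)(1 − 1.36×1.730/(0.270×48.3))]
= (1/1.730) ln[7.407 × 0.8196] = 0.5780 × ln(6.071) = 0.5780 × 1.804 = 1.042 d.
D_c = (k_d/k_r) L₀ e^(−k_d t_c) = (0.270/2.00) × 48.3 × e^(−0.270×1.042) = 0.1350 × 48.3 × 0.7547 = 4.921 mg/L.

t_c ≈ 1.04 d; D_c ≈ 4.92 mg/L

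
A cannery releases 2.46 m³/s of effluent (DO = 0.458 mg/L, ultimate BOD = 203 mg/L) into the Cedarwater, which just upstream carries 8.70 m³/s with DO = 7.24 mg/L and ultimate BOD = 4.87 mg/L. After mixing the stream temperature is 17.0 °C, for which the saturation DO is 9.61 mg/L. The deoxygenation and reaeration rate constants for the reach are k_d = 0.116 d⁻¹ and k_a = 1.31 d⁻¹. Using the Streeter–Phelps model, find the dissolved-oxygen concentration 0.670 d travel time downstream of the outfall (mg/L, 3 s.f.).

DO ≈ 5.60 mg/L

Mixed DO = (8.70×7.24 + 2.46×0.458)/(8.70+2.46) = 64.11/11.16 = 5.745 mg/L.
Mixed L₀ = (8.70×4.87 + 2.46×203)/(11.16) = 541.7/11.16 = 48.54 mg/L.
Initial deficit D₀ = C_s − DO₀ = 9.61 − 5.745 = 3.865 mg/L.
D(0.670) = [0.116×48.54/(1.31−0.116)](e^(−0.116×0.670) − e^(−1.31×0.670)) + 3.865 e^(−1.31×0.670)
= 4.716 × (0.9252 − 0.4157) + 3.865 × 0.4157 = 4.010 mg/L.
DO = 9.61 − 4.010 = 5.600 mg/L.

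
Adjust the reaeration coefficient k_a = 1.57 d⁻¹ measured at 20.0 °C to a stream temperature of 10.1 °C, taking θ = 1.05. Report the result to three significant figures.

k_a ≈ 0.969 d⁻¹

k_a(T₂) = k_a(T₁) · θ^(T₂−T₁) = 1.57 × 1.05^(10.1−20.0)
= 1.57 × 1.05^-9.90 = 1.57 × 0.6169 = 0.9686 d⁻¹.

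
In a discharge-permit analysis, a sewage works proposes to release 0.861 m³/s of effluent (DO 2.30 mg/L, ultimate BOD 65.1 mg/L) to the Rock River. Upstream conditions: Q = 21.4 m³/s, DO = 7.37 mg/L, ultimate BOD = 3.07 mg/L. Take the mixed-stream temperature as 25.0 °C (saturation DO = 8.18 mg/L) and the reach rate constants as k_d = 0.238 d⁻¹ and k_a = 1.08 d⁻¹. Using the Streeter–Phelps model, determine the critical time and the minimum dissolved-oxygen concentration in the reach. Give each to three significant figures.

t_c ≈ 0.547 d; minimum DO ≈ 7.12 mg/L

Mixed DO = (21.4×7.37 + 0.861×2.30)/(21.4+0.861) = 159.7/22.26 = 7.174 mg/L.
Mixed L₀ = (21.4×3.07 + 0.861×65.1)/(22.26) = 121.7/22.26 = 5.469 mg/L.
Initial deficit D₀ = C_s − DO₀ = 8.18 − 7.174 = 1.006 mg/L.
t_c = (1/0.8420) ln[(1.08/0.238)(1 − 1.006×0.8420/(0.238×5.469))] = 1.188 × ln(1.585) = 0.5467 d.
D_c = (0.238/1.08) × 5.469 × e^(−0.238×0.5467) = 0.2204 × 5.469 × 0.8780 = 1.058 mg/L.
Minimum DO = 8.18 − 1.058 = 7.122 mg/L.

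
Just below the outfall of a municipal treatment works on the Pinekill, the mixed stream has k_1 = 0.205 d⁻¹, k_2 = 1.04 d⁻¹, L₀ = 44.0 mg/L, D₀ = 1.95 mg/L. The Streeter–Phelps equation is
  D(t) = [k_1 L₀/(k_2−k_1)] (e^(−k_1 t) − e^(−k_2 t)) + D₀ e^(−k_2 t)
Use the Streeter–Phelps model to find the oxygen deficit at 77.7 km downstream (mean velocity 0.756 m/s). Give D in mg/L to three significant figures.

Travel time t = x/v = 77.7 km / (0.756 m/s) = 77700 m / 0.756 m/s = 102800 s = 1.190 d.
k_1 L₀/(k_2−k_1) = 0.205×44.0/(1.04−0.205) = 9.020/0.8350 = 10.80 mg/L.
e^(−k_1 t) = e^(−0.205×1.190) = 0.7836; e^(−k_2 t) = e^(−1.04×1.190) = 0.2902.
D = 10.80 × (0.7836 − 0.2902) + 1.95 × 0.2902 = 5.330 + 0.5659 = 5.896 mg/L.

D ≈ 5.90 mg/L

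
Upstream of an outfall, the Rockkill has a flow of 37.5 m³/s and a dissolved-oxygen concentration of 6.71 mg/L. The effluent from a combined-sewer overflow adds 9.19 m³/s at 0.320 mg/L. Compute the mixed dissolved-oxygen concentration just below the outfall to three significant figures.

5.45 mg/L

Flow-weighted mixing: C = (Q_r C_r + Q_w C_w)/(Q_r + Q_w)
= (37.5×6.71 + 9.19×0.320)/(37.5 + 9.19) = 254.6/46.69 = 5.452 mg/L.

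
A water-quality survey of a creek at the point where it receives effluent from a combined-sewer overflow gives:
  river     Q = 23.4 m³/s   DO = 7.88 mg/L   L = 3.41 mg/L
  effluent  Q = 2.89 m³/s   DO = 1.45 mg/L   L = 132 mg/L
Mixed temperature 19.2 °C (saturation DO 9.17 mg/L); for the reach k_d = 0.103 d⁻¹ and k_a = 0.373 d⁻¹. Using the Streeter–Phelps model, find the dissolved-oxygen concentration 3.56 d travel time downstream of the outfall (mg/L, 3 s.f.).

DO ≈ 5.78 mg/L

Mixed DO = (23.4×7.88 + 2.89×1.45)/(23.4+2.89) = 188.6/26.29 = 7.173 mg/L.
Mixed L₀ = (23.4×3.41 + 2.89×132)/(26.29) = 461.3/26.29 = 17.55 mg/L.
Initial deficit D₀ = C_s − DO₀ = 9.17 − 7.173 = 1.997 mg/L.
D(3.56) = [0.103×17.55/(0.373−0.103)](e^(−0.103×3.56) − e^(−0.373×3.56)) + 1.997 e^(−0.373×3.56)
= 6.693 × (0.6930 − 0.2650) + 1.997 × 0.2650 = 3.394 mg/L.
DO = 9.17 − 3.394 = 5.776 mg/L.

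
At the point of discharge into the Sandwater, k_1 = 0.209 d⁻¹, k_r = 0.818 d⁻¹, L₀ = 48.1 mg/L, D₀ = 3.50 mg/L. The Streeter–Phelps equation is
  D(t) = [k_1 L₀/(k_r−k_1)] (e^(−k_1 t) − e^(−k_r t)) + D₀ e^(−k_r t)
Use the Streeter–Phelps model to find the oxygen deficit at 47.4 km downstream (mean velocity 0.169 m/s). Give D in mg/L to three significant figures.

Travel time t = x/v = 47.4 km / (0.169 m/s) = 47400 m / 0.169 m/s = 280500 s = 3.246 d.
k_1 L₀/(k_r−k_1) = 0.209×48.1/(0.818−0.209) = 10.05/0.6090 = 16.51 mg/L.
e^(−k_1 t) = e^(−0.209×3.246) = 0.5074; e^(−k_r t) = e^(−0.818×3.246) = 0.07027.
D = 16.51 × (0.5074 − 0.07027) + 3.50 × 0.07027 = 7.216 + 0.2459 = 7.462 mg/L.

D ≈ 7.46 mg/L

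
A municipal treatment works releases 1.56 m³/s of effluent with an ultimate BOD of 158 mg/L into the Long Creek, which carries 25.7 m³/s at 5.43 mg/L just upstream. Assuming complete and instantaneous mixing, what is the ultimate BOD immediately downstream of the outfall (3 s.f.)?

Flow-weighted mixing: C = (Q_r C_r + Q_w C_w)/(Q_r + Q_w)
= (25.7×5.43 + 1.56×158)/(25.7 + 1.56) = 386.0/27.26 = 14.16 mg/L.

14.2 mg/L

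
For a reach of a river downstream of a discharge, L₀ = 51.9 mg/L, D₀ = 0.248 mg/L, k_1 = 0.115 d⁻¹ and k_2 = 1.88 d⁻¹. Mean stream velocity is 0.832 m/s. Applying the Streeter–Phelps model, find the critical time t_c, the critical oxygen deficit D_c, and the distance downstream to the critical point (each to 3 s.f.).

With k_2/k_1 = 16.35 and 1 − D₀(k_2−k_1)/(k_1 L₀) = 0.9267,
t_c = ln(16.35 × 0.9267) / (1.88 − 0.115) = ln(15.15) / 1.765 = 2.718/1.765 = 1.540 d.
L(t_c) = L₀ e^(−k_1 t_c) = 51.9 × 0.8377 = 43.48 mg/L, and at the critical point k_2 D_c = k_1 L, so D_c = (0.115/1.88) × 43.48 = 2.659 mg/L.
x_c = v t_c = 0.832 m/s × 1.540 d × 86400 s/d = 110700 m ≈ 111 km.

t_c ≈ 1.54 d; D_c ≈ 2.66 mg/L; x_c ≈ 111 km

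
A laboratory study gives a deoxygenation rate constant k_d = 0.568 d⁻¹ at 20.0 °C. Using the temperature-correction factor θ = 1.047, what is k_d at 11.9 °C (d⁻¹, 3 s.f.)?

k_d ≈ 0.392 d⁻¹

k_d(T₂) = k_d(T₁) · θ^(T₂−T₁) = 0.568 × 1.047^(11.9−20.0)
= 0.568 × 1.047^-8.10 = 0.568 × 0.6893 = 0.3915 d⁻¹.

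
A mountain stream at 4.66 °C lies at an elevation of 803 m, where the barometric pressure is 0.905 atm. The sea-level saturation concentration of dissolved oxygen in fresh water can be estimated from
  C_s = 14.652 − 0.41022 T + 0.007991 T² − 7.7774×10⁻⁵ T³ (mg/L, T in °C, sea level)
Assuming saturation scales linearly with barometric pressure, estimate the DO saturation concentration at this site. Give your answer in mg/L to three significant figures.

At sea level: C_s = 14.652 − 0.41022×4.66 + 0.007991×4.66² − 7.7774×10⁻⁵×4.66³ = 12.91 mg/L.
Pressure correction: C_s' = 12.91 × 0.905 = 11.68 mg/L.

C_s ≈ 11.7 mg/L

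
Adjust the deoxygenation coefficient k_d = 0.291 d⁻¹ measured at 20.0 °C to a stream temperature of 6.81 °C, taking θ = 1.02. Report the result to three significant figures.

k_d(T₂) = k_d(T₁) · θ^(T₂−T₁) = 0.291 × 1.02^(6.81−20.0)
= 0.291 × 1.02^-13.2 = 0.291 × 0.7701 = 0.2241 d⁻¹.

k_d ≈ 0.224 d⁻¹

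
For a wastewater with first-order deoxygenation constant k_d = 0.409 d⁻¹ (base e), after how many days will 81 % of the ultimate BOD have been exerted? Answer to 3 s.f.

t ≈ 4.06 d

y/L₀ = 1 − e^(−k_d t) = 0.81 ⇒ e^(−k_d t) = 0.190
t = −ln(0.190) / 0.409 = 1.661 / 0.409 = 4.060 d.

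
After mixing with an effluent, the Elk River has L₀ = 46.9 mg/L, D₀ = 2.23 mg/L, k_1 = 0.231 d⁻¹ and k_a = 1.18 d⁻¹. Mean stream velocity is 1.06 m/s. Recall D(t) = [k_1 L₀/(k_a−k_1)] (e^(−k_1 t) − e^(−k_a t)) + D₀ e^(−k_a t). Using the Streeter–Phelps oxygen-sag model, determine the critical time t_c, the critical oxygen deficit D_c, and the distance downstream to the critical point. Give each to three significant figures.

With k_a/k_1 = 5.108 and 1 − D₀(k_a−k_1)/(k_1 L₀) = 0.8047,
t_c = ln(5.108 × 0.8047) / (1.18 − 0.231) = ln(4.110) / 0.9490 = 1.414/0.9490 = 1.489 d.
D_c = (k_1/k_a) L₀ e^(−k_1 t_c) = (0.231/1.18) × 46.9 × e^(−0.231×1.489) = 0.1958 × 46.9 × 0.7089 = 6.508 mg/L.
x_c = v t_c = 1.06 m/s × 1.489 d × 86400 s/d = 136400 m ≈ 136 km.

t_c ≈ 1.49 d; D_c ≈ 6.51 mg/L; x_c ≈ 136 km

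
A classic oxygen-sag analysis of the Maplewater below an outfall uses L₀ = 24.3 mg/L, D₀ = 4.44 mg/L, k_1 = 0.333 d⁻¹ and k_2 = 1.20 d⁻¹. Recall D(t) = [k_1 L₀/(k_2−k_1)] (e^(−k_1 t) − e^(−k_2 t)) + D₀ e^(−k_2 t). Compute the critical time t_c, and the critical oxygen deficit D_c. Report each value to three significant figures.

With k_2/k_1 = 3.604 and 1 − D₀(k_2−k_1)/(k_1 L₀) = 0.5243,
t_c = ln(3.604 × 0.5243) / (1.20 − 0.333) = ln(1.889) / 0.8670 = 0.6362/0.8670 = 0.7338 d.
L(t_c) = L₀ e^(−k_1 t_c) = 24.3 × 0.7832 = 19.03 mg/L, and at the critical point k_2 D_c = k_1 L, so D_c = (0.333/1.20) × 19.03 = 5.281 mg/L.

t_c ≈ 0.734 d; D_c ≈ 5.28 mg/L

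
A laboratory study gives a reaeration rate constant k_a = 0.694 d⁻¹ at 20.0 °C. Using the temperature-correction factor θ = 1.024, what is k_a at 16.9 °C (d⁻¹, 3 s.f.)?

k_a(T₂) = k_a(T₁) · θ^(T₂−T₁) = 0.694 × 1.024^(16.9−20.0)
= 0.694 × 1.024^-3.10 = 0.694 × 0.9291 = 0.6448 d⁻¹.

k_a ≈ 0.645 d⁻¹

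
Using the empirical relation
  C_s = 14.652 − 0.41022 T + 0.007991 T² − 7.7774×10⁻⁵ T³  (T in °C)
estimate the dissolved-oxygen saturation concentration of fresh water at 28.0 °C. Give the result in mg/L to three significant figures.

C_s ≈ 7.72 mg/L

C_s = 14.652 − 0.41022×28.0 + 0.007991×28.0² − 7.7774×10⁻⁵×28.0³ = 7.723 mg/L.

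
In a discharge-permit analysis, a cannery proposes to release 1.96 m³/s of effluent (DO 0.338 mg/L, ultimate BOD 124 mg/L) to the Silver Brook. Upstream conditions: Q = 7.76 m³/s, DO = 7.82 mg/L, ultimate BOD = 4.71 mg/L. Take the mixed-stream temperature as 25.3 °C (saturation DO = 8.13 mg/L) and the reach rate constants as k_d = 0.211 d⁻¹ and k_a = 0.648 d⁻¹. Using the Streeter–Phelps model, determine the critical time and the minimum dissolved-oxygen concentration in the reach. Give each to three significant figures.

Mixed DO = (7.76×7.82 + 1.96×0.338)/(7.76+1.96) = 61.35/9.720 = 6.311 mg/L.
Mixed L₀ = (7.76×4.71 + 1.96×124)/(9.720) = 279.6/9.720 = 28.76 mg/L.
Initial deficit D₀ = C_s − DO₀ = 8.13 − 6.311 = 1.819 mg/L.
t_c = (1/0.4370) ln[(0.648/0.211)(1 − 1.819×0.4370/(0.211×28.76))] = 2.288 × ln(2.669) = 2.246 d.
D_c = (0.211/0.648) × 28.76 × e^(−0.211×2.246) = 0.3256 × 28.76 × 0.6225 = 5.831 mg/L.
Minimum DO = 8.13 − 5.831 = 2.299 mg/L.

t_c ≈ 2.25 d; minimum DO ≈ 2.30 mg/L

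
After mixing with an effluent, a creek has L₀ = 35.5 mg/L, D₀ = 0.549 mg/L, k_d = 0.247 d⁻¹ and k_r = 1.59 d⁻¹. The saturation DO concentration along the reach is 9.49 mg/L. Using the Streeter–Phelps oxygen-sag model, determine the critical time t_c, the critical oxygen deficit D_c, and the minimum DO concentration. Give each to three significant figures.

t_c ≈ 1.32 d; D_c ≈ 3.98 mg/L; min DO ≈ 5.51 mg/L

At the critical point dD/dt = 0, so k_d L₀ e^(−k_d t) = k_r D. Substituting D(t) from the Streeter–Phelps equation and solving for t gives
t_c = ln[(k_r/k_d)(1 − D₀(k_r−k_d)/(k_d L₀))] / (k_r−k_d).
Here k_r−k_d = 1.343 d⁻¹ and 1 − D₀(k_r−k_d)/(k_d L₀) = 1 − 0.549×1.343/(0.247×35.5) = 0.9159, so
t_c = ln(6.437 × 0.9159) / 1.343 = 1.774 / 1.343 = 1.321 d.
D_c = (k_d/k_r) L₀ e^(−k_d t_c) = (0.247/1.59) × 35.5 × e^(−0.247×1.321) = 0.1553 × 35.5 × 0.7216 = 3.979 mg/L.
Minimum DO = C_s − D_c = 9.49 − 3.979 = 5.511 mg/L.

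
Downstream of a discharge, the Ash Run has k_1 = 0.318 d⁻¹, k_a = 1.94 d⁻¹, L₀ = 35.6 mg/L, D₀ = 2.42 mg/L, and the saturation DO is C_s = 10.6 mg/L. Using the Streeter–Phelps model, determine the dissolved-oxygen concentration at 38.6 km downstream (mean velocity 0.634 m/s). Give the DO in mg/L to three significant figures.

DO ≈ 6.18 mg/L

Travel time t = x/v = 38.6 km / (0.634 m/s) = 38600 m / 0.634 m/s = 60880 s = 0.7047 d.
k_1 L₀/(k_a−k_1) = 0.318×35.6/(1.94−0.318) = 11.32/1.622 = 6.980 mg/L.
e^(−k_1 t) = e^(−0.318×0.7047) = 0.7992; e^(−k_a t) = e^(−1.94×0.7047) = 0.2549.
D = 6.980 × (0.7992 − 0.2549) + 2.42 × 0.2549 = 3.800 + 0.6168 = 4.416 mg/L.
DO = C_s − D = 10.6 − 4.416 = 6.184 mg/L.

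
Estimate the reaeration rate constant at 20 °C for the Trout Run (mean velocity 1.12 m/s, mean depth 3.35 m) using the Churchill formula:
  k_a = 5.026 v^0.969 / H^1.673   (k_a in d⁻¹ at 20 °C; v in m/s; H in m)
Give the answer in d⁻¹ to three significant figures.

k_a ≈ 0.742 d⁻¹

k_a = 5.026 × 1.12^0.969 / 3.35^1.673 = 5.026 × 1.116 / 7.558 = 0.7422 d⁻¹.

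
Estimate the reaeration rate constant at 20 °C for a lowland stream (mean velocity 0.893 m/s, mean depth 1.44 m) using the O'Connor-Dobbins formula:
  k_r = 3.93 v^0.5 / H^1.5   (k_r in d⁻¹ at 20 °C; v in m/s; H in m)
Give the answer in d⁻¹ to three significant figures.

k_r = 3.93 × 0.893^0.5 / 1.44^1.5 = 3.93 × 0.9450 / 1.728 = 2.149 d⁻¹.

k_r ≈ 2.15 d⁻¹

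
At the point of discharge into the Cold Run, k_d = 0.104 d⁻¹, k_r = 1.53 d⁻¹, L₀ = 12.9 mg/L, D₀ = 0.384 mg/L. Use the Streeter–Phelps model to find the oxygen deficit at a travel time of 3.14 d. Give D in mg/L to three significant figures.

D ≈ 0.674 mg/L

k_d L₀/(k_r−k_d) = 0.104×12.9/(1.53−0.104) = 1.342/1.426 = 0.9408 mg/L.
e^(−k_d t) = e^(−0.104×3.140) = 0.7214; e^(−k_r t) = e^(−1.53×3.140) = 0.008195.
D = 0.9408 × (0.7214 − 0.008195) + 0.384 × 0.008195 = 0.6710 + 0.003147 = 0.6741 mg/L.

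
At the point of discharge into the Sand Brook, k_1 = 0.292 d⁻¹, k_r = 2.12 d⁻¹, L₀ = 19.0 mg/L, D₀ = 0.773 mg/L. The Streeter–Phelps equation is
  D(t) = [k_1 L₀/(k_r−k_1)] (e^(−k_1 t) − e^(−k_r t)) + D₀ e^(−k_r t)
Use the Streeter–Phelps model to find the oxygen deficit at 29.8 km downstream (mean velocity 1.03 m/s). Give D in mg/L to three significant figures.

D ≈ 1.64 mg/L

Travel time t = x/v = 29.8 km / (1.03 m/s) = 29800 m / 1.03 m/s = 28930 s = 0.3349 d.
k_1 L₀/(k_r−k_1) = 0.292×19.0/(2.12−0.292) = 5.548/1.828 = 3.035 mg/L.
e^(−k_1 t) = e^(−0.292×0.3349) = 0.9068; e^(−k_r t) = e^(−2.12×0.3349) = 0.4917.
D = 3.035 × (0.9068 − 0.4917) + 0.773 × 0.4917 = 1.260 + 0.3801 = 1.640 mg/L.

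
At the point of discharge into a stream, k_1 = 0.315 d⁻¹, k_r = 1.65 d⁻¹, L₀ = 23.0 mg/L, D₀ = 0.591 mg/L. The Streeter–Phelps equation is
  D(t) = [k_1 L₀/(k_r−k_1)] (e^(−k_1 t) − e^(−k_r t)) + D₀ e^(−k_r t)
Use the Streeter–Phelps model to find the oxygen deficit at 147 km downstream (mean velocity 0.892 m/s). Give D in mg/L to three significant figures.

D ≈ 2.77 mg/L

Travel time t = x/v = 147 km / (0.892 m/s) = 147000 m / 0.892 m/s = 164800 s = 1.907 d.
k_1 L₀/(k_r−k_1) = 0.315×23.0/(1.65−0.315) = 7.245/1.335 = 5.427 mg/L.
e^(−k_1 t) = e^(−0.315×1.907) = 0.5484; e^(−k_r t) = e^(−1.65×1.907) = 0.04297.
D = 5.427 × (0.5484 − 0.04297) + 0.591 × 0.04297 = 2.743 + 0.02540 = 2.768 mg/L.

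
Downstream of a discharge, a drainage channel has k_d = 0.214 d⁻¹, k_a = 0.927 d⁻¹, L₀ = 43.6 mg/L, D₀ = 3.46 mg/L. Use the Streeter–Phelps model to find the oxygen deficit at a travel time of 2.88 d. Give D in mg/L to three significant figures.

k_d L₀/(k_a−k_d) = 0.214×43.6/(0.927−0.214) = 9.330/0.7130 = 13.09 mg/L.
e^(−k_d t) = e^(−0.214×2.880) = 0.5399; e^(−k_a t) = e^(−0.927×2.880) = 0.06927.
D = 13.09 × (0.5399 − 0.06927) + 3.46 × 0.06927 = 6.159 + 0.2397 = 6.399 mg/L.

D ≈ 6.40 mg/L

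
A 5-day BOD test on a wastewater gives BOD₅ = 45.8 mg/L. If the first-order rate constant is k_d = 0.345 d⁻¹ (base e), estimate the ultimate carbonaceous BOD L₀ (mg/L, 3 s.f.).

L₀ ≈ 55.7 mg/L

BOD₅ = L₀(1 − e^(−5k_d)) ⇒ L₀ = BOD₅ / (1 − e^(−5×0.345))
= 45.8 / (1 − 0.1782) = 45.8 / 0.8218 = 55.73 mg/L.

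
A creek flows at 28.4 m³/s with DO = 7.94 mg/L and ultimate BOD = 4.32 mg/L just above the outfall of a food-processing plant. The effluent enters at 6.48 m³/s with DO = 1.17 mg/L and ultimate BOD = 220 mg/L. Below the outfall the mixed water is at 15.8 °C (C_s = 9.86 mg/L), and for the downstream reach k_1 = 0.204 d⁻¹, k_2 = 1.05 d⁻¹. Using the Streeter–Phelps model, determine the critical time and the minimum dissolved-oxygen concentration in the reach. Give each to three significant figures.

Mixed DO = (28.4×7.94 + 6.48×1.17)/(28.4+6.48) = 233.1/34.88 = 6.682 mg/L.
Mixed L₀ = (28.4×4.32 + 6.48×220)/(34.88) = 1548/34.88 = 44.39 mg/L.
Initial deficit D₀ = C_s − DO₀ = 9.86 − 6.682 = 3.178 mg/L.
t_c = (1/0.8460) ln[(1.05/0.204)(1 − 3.178×0.8460/(0.204×44.39))] = 1.182 × ln(3.619) = 1.520 d.
D_c = (0.204/1.05) × 44.39 × e^(−0.204×1.520) = 0.1943 × 44.39 × 0.7333 = 6.324 mg/L.
Minimum DO = 9.86 − 6.324 = 3.536 mg/L.

t_c ≈ 1.52 d; minimum DO ≈ 3.54 mg/L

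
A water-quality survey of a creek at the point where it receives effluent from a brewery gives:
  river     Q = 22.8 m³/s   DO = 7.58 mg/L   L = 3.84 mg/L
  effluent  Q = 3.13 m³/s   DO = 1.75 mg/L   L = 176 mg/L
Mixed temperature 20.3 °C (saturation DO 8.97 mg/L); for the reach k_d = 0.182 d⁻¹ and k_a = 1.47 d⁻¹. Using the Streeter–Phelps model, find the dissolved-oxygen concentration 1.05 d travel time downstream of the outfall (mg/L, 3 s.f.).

Mixed DO = (22.8×7.58 + 3.13×1.75)/(22.8+3.13) = 178.3/25.93 = 6.876 mg/L.
Mixed L₀ = (22.8×3.84 + 3.13×176)/(25.93) = 638.4/25.93 = 24.62 mg/L.
Initial deficit D₀ = C_s − DO₀ = 8.97 − 6.876 = 2.094 mg/L.
D(1.05) = [0.182×24.62/(1.47−0.182)](e^(−0.182×1.05) − e^(−1.47×1.05)) + 2.094 e^(−1.47×1.05)
= 3.479 × (0.8260 − 0.2136) + 2.094 × 0.2136 = 2.578 mg/L.
DO = 8.97 − 2.578 = 6.392 mg/L.

DO ≈ 6.39 mg/L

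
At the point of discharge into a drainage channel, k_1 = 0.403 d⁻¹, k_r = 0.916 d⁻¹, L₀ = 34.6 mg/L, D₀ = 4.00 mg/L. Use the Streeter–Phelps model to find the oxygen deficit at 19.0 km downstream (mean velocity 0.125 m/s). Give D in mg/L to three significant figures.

D ≈ 8.75 mg/L

Travel time t = x/v = 19.0 km / (0.125 m/s) = 19000 m / 0.125 m/s = 152000 s = 1.759 d.
k_1 L₀/(k_r−k_1) = 0.403×34.6/(0.916−0.403) = 13.94/0.5130 = 27.18 mg/L.
e^(−k_1 t) = e^(−0.403×1.759) = 0.4921; e^(−k_r t) = e^(−0.916×1.759) = 0.1996.
D = 27.18 × (0.4921 − 0.1996) + 4.00 × 0.1996 = 7.952 + 0.7984 = 8.750 mg/L.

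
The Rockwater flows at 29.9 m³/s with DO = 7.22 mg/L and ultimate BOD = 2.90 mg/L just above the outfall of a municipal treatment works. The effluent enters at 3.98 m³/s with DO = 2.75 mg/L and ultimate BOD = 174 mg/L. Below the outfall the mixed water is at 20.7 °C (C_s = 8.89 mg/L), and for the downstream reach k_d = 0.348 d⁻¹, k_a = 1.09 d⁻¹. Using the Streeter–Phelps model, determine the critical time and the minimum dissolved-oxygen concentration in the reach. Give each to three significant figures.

t_c ≈ 1.23 d; minimum DO ≈ 4.11 mg/L

Mixed DO = (29.9×7.22 + 3.98×2.75)/(29.9+3.98) = 226.8/33.88 = 6.695 mg/L.
Mixed L₀ = (29.9×2.90 + 3.98×174)/(33.88) = 779.2/33.88 = 23.00 mg/L.
Initial deficit D₀ = C_s − DO₀ = 8.89 − 6.695 = 2.195 mg/L.
t_c = (1/0.7420) ln[(1.09/0.348)(1 − 2.195×0.7420/(0.348×23.00))] = 1.348 × ln(2.495) = 1.232 d.
D_c = (0.348/1.09) × 23.00 × e^(−0.348×1.232) = 0.3193 × 23.00 × 0.6513 = 4.783 mg/L.
Minimum DO = 8.89 − 4.783 = 4.107 mg/L.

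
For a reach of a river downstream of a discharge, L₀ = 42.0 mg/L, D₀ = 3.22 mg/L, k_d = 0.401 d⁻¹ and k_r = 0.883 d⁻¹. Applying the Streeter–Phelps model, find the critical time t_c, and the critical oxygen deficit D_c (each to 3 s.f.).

t_c ≈ 1.44 d; D_c ≈ 10.7 mg/L

At the critical point dD/dt = 0, so k_d L₀ e^(−k_d t) = k_r D. Substituting D(t) from the Streeter–Phelps equation and solving for t gives
t_c = ln[(k_r/k_d)(1 − D₀(k_r−k_d)/(k_d L₀))] / (k_r−k_d).
Here k_r−k_d = 0.4820 d⁻¹ and 1 − D₀(k_r−k_d)/(k_d L₀) = 1 − 3.22×0.4820/(0.401×42.0) = 0.9078, so
t_c = ln(2.202 × 0.9078) / 0.4820 = 0.6927 / 0.4820 = 1.437 d.
L(t_c) = L₀ e^(−k_d t_c) = 42.0 × 0.5620 = 23.60 mg/L, and at the critical point k_r D_c = k_d L, so D_c = (0.401/0.883) × 23.60 = 10.72 mg/L.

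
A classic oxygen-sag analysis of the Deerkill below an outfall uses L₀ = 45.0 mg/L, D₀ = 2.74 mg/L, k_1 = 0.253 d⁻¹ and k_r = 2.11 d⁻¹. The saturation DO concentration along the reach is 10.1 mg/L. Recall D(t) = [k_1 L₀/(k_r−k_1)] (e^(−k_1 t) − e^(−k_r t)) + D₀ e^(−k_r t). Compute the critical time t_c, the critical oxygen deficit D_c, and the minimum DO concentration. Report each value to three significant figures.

t_c ≈ 0.823 d; D_c ≈ 4.38 mg/L; min DO ≈ 5.72 mg/L

t_c = [1/(k_r−k_1)] ln[(k_r/k_1)(1 − D₀(k_r−k_1)/(k_1 L₀))]
= [1/(2.11−0.253)] ln[(2.11/0.253)(1 − 2.74×1.857/(0.253×45.0))]
= (1/1.857) ln[8.340 × 0.5531] = 0.5385 × ln(4.613) = 0.5385 × 1.529 = 0.8233 d.
L(t_c) = L₀ e^(−k_1 t_c) = 45.0 × 0.8120 = 36.54 mg/L, and at the critical point k_r D_c = k_1 L, so D_c = (0.253/2.11) × 36.54 = 4.381 mg/L.
Minimum DO = C_s − D_c = 10.1 − 4.381 = 5.719 mg/L.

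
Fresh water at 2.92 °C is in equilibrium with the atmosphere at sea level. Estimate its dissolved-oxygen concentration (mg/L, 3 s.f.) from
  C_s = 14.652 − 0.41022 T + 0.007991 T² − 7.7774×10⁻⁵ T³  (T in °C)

C_s = 14.652 − 0.41022×2.92 + 0.007991×2.92² − 7.7774×10⁻⁵×2.92³ = 13.52 mg/L.

C_s ≈ 13.5 mg/L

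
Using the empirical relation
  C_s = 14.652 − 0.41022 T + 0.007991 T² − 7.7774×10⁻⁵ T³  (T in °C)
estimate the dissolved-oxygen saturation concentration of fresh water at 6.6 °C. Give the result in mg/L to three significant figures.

C_s = 14.652 − 0.41022×6.6 + 0.007991×6.6² − 7.7774×10⁻⁵×6.6³ = 12.27 mg/L.

C_s ≈ 12.3 mg/L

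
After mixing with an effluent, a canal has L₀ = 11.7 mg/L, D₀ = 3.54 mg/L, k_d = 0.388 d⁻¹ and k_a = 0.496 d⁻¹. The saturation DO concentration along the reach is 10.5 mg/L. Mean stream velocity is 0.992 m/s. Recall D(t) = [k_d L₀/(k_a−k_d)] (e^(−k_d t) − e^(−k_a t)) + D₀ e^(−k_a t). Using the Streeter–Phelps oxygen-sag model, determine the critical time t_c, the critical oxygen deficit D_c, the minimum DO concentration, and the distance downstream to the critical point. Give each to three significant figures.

t_c ≈ 1.46 d; D_c ≈ 5.20 mg/L; min DO ≈ 5.30 mg/L; x_c ≈ 125 km

At the critical point dD/dt = 0, so k_d L₀ e^(−k_d t) = k_a D. Substituting D(t) from the Streeter–Phelps equation and solving for t gives
t_c = ln[(k_a/k_d)(1 − D₀(k_a−k_d)/(k_d L₀))] / (k_a−k_d).
Here k_a−k_d = 0.1080 d⁻¹ and 1 − D₀(k_a−k_d)/(k_d L₀) = 1 − 3.54×0.1080/(0.388×11.7) = 0.9158, so
t_c = ln(1.278 × 0.9158) / 0.1080 = 0.1576 / 0.1080 = 1.459 d.
D_c = (k_d/k_a) L₀ e^(−k_d t_c) = (0.388/0.496) × 11.7 × e^(−0.388×1.459) = 0.7823 × 11.7 × 0.5677 = 5.196 mg/L.
Minimum DO = C_s − D_c = 10.5 − 5.196 = 5.304 mg/L.
x_c = v t_c = 0.992 m/s × 1.459 d × 86400 s/d = 125100 m ≈ 125 km.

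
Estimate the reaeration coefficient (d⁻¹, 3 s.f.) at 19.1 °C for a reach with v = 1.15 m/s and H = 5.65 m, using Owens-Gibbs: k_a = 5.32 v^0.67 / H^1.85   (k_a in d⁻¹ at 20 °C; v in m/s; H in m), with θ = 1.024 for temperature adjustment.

k_a(20) = 5.32 × 1.15^0.67 / 5.65^1.85 = 5.32 × 1.098 / 24.62 = 0.2373 d⁻¹.
k_a(19.1) = 0.2373 × 1.024^(19.1−20) = 0.2373 × 0.9789 = 0.2323 d⁻¹.

k_a ≈ 0.232 d⁻¹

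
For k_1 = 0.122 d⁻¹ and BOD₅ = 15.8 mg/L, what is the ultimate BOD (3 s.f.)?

BOD₅ = L₀(1 − e^(−5k_1)) ⇒ L₀ = BOD₅ / (1 − e^(−5×0.122))
= 15.8 / (1 − 0.5434) = 15.8 / 0.4566 = 34.60 mg/L.

L₀ ≈ 34.6 mg/L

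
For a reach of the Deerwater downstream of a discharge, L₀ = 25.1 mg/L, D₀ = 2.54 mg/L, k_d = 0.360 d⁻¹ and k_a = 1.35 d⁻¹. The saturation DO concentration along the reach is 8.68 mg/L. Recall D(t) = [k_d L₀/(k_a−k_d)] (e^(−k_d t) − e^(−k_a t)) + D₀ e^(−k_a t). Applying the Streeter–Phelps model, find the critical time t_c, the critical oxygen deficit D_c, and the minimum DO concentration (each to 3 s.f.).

t_c ≈ 1.01 d; D_c ≈ 4.66 mg/L; min DO ≈ 4.02 mg/L

t_c = [1/(k_a−k_d)] ln[(k_a/k_d)(1 − D₀(k_a−k_d)/(k_d L₀))]
= [1/(1.35−0.360)] ln[(1.35/0.360)(1 − 2.54×0.9900/(0.360×25.1))]
= (1/0.9900) ln[3.750 × 0.7217] = 1.010 × ln(2.706) = 1.010 × 0.9956 = 1.006 d.
D_c = (k_d/k_a) L₀ e^(−k_d t_c) = (0.360/1.35) × 25.1 × e^(−0.360×1.006) = 0.2667 × 25.1 × 0.6962 = 4.660 mg/L.
Minimum DO = C_s − D_c = 8.68 − 4.660 = 4.020 mg/L.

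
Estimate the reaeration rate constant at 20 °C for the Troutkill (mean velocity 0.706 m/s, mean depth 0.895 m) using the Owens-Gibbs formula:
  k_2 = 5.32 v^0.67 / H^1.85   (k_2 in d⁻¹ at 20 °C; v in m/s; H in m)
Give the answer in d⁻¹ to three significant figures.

k_2 ≈ 5.17 d⁻¹

k_2 = 5.32 × 0.706^0.67 / 0.895^1.85 = 5.32 × 0.7920 / 0.8145 = 5.173 d⁻¹.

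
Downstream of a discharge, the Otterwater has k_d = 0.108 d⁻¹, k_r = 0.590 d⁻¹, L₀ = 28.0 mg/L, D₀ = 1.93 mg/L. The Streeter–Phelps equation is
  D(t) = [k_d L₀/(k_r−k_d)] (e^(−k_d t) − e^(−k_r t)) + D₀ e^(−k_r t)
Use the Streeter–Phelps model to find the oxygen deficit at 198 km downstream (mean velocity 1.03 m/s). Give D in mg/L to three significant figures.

D ≈ 3.76 mg/L

Travel time t = x/v = 198 km / (1.03 m/s) = 198000 m / 1.03 m/s = 192200 s = 2.225 d.
k_d L₀/(k_r−k_d) = 0.108×28.0/(0.590−0.108) = 3.024/0.4820 = 6.274 mg/L.
e^(−k_d t) = e^(−0.108×2.225) = 0.7864; e^(−k_r t) = e^(−0.590×2.225) = 0.2691.
D = 6.274 × (0.7864 − 0.2691) + 1.93 × 0.2691 = 3.246 + 0.5193 = 3.765 mg/L.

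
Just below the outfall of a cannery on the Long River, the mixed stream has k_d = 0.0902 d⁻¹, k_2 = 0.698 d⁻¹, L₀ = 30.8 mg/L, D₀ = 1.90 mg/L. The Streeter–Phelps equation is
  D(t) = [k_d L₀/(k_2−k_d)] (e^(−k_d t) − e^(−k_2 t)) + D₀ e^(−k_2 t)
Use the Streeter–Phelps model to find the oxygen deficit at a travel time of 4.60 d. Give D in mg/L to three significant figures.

D ≈ 2.91 mg/L

k_d L₀/(k_2−k_d) = 0.0902×30.8/(0.698−0.0902) = 2.778/0.6078 = 4.571 mg/L.
e^(−k_d t) = e^(−0.0902×4.600) = 0.6604; e^(−k_2 t) = e^(−0.698×4.600) = 0.04032.
D = 4.571 × (0.6604 − 0.04032) + 1.90 × 0.04032 = 2.834 + 0.07662 = 2.911 mg/L.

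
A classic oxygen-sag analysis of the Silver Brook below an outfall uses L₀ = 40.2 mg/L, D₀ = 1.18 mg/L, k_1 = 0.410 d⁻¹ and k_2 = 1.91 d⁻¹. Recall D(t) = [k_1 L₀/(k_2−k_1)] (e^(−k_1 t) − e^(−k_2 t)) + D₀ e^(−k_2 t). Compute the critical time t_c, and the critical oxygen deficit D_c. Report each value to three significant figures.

At the critical point dD/dt = 0, so k_1 L₀ e^(−k_1 t) = k_2 D. Substituting D(t) from the Streeter–Phelps equation and solving for t gives
t_c = ln[(k_2/k_1)(1 − D₀(k_2−k_1)/(k_1 L₀))] / (k_2−k_1).
Here k_2−k_1 = 1.500 d⁻¹ and 1 − D₀(k_2−k_1)/(k_1 L₀) = 1 − 1.18×1.500/(0.410×40.2) = 0.8926, so
t_c = ln(4.659 × 0.8926) / 1.500 = 1.425 / 1.500 = 0.9501 d.
D_c = (k_1/k_2) L₀ e^(−k_1 t_c) = (0.410/1.91) × 40.2 × e^(−0.410×0.9501) = 0.2147 × 40.2 × 0.6774 = 5.845 mg/L.

t_c ≈ 0.950 d; D_c ≈ 5.85 mg/L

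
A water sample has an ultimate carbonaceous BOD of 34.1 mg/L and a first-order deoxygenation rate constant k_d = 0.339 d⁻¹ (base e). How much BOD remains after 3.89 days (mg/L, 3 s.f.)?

L_t = L₀ e^(−k_d t) = 34.1 × e^(−0.339×3.89) = 34.1 × 0.2675 = 9.121 mg/L.

L ≈ 9.12 mg/L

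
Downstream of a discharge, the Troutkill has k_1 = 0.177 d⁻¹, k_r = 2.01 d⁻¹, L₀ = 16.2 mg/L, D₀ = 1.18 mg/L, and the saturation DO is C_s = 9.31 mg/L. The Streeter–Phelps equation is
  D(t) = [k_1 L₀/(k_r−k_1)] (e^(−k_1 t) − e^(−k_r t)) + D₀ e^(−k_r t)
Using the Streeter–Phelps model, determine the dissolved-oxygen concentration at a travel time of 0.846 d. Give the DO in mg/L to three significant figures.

k_1 L₀/(k_r−k_1) = 0.177×16.2/(2.01−0.177) = 2.867/1.833 = 1.564 mg/L.
e^(−k_1 t) = e^(−0.177×0.8460) = 0.8609; e^(−k_r t) = e^(−2.01×0.8460) = 0.1826.
D = 1.564 × (0.8609 − 0.1826) + 1.18 × 0.1826 = 1.061 + 0.2155 = 1.277 mg/L.
DO = C_s − D = 9.31 − 1.277 = 8.033 mg/L.

DO ≈ 8.03 mg/L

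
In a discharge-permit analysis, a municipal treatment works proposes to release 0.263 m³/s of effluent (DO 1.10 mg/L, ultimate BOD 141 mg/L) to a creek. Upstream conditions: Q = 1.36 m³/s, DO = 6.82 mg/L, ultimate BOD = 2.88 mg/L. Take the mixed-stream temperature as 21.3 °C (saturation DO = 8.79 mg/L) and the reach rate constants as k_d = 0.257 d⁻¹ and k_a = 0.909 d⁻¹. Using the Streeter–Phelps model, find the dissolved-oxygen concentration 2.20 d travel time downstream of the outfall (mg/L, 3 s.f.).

Mixed DO = (1.36×6.82 + 0.263×1.10)/(1.36+0.263) = 9.565/1.623 = 5.893 mg/L.
Mixed L₀ = (1.36×2.88 + 0.263×141)/(1.623) = 41.00/1.623 = 25.26 mg/L.
Initial deficit D₀ = C_s − DO₀ = 8.79 − 5.893 = 2.897 mg/L.
D(2.20) = [0.257×25.26/(0.909−0.257)](e^(−0.257×2.20) − e^(−0.909×2.20)) + 2.897 e^(−0.909×2.20)
= 9.957 × (0.5681 − 0.1354) + 2.897 × 0.1354 = 4.701 mg/L.
DO = 8.79 − 4.701 = 4.089 mg/L.

DO ≈ 4.09 mg/L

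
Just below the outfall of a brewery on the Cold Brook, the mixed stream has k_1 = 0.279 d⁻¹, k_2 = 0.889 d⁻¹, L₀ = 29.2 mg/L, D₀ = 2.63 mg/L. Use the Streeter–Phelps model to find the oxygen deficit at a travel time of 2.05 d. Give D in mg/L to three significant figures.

k_1 L₀/(k_2−k_1) = 0.279×29.2/(0.889−0.279) = 8.147/0.6100 = 13.36 mg/L.
e^(−k_1 t) = e^(−0.279×2.050) = 0.5644; e^(−k_2 t) = e^(−0.889×2.050) = 0.1616.
D = 13.36 × (0.5644 − 0.1616) + 2.63 × 0.1616 = 5.379 + 0.4251 = 5.805 mg/L.

D ≈ 5.80 mg/L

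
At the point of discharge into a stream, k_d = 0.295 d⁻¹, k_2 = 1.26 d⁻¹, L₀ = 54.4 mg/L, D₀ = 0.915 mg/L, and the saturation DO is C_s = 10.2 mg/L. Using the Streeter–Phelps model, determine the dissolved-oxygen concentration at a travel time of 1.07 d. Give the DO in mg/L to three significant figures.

k_d L₀/(k_2−k_d) = 0.295×54.4/(1.26−0.295) = 16.05/0.9650 = 16.63 mg/L.
e^(−k_d t) = e^(−0.295×1.070) = 0.7293; e^(−k_2 t) = e^(−1.26×1.070) = 0.2597.
D = 16.63 × (0.7293 − 0.2597) + 0.915 × 0.2597 = 7.810 + 0.2376 = 8.047 mg/L.
DO = C_s − D = 10.2 − 8.047 = 2.153 mg/L.

DO ≈ 2.15 mg/L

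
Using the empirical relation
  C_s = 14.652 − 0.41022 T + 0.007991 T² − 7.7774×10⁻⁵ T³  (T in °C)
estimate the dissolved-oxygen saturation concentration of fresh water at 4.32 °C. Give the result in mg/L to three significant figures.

C_s = 14.652 − 0.41022×4.32 + 0.007991×4.32² − 7.7774×10⁻⁵×4.32³ = 13.02 mg/L.

C_s ≈ 13.0 mg/L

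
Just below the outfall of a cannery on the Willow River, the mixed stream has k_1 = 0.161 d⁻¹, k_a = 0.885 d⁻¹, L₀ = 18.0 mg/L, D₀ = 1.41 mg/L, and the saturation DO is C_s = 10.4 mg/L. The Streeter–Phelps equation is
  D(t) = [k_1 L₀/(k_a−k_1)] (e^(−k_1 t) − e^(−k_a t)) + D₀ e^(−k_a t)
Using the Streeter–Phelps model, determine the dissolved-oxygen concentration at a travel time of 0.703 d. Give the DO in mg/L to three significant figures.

DO ≈ 8.22 mg/L

k_1 L₀/(k_a−k_1) = 0.161×18.0/(0.885−0.161) = 2.898/0.7240 = 4.003 mg/L.
e^(−k_1 t) = e^(−0.161×0.7030) = 0.8930; e^(−k_a t) = e^(−0.885×0.7030) = 0.5368.
D = 4.003 × (0.8930 − 0.5368) + 1.41 × 0.5368 = 1.426 + 0.7569 = 2.183 mg/L.
DO = C_s − D = 10.4 − 2.183 = 8.217 mg/L.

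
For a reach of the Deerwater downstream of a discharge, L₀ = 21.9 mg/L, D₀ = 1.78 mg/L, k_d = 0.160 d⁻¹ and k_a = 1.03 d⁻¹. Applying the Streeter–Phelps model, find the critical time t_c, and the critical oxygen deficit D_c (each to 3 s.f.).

t_c ≈ 1.47 d; D_c ≈ 2.69 mg/L

With k_a/k_d = 6.438 and 1 − D₀(k_a−k_d)/(k_d L₀) = 0.5580,
t_c = ln(6.438 × 0.5580) / (1.03 − 0.160) = ln(3.592) / 0.8700 = 1.279/0.8700 = 1.470 d.
L(t_c) = L₀ e^(−k_d t_c) = 21.9 × 0.7904 = 17.31 mg/L, and at the critical point k_a D_c = k_d L, so D_c = (0.160/1.03) × 17.31 = 2.689 mg/L.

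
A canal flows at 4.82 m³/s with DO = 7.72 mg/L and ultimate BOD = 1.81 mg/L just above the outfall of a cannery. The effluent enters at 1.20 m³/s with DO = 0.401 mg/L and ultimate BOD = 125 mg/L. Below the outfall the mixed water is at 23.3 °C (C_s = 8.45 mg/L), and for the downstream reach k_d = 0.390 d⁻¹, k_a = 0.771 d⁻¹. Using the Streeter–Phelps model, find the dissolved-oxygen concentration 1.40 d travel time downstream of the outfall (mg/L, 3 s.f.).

Mixed DO = (4.82×7.72 + 1.20×0.401)/(4.82+1.20) = 37.69/6.020 = 6.261 mg/L.
Mixed L₀ = (4.82×1.81 + 1.20×125)/(6.020) = 158.7/6.020 = 26.37 mg/L.
Initial deficit D₀ = C_s − DO₀ = 8.45 − 6.261 = 2.189 mg/L.
D(1.40) = [0.390×26.37/(0.771−0.390)](e^(−0.390×1.40) − e^(−0.771×1.40)) + 2.189 e^(−0.771×1.40)
= 26.99 × (0.5793 − 0.3398) + 2.189 × 0.3398 = 7.207 mg/L.
DO = 8.45 − 7.207 = 1.243 mg/L.

DO ≈ 1.24 mg/L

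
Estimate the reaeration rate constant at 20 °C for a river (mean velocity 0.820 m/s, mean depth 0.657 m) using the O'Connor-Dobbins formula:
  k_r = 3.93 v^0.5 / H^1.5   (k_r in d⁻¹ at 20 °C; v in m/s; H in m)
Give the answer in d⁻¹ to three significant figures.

k_r = 3.93 × 0.820^0.5 / 0.657^1.5 = 3.93 × 0.9055 / 0.5325 = 6.683 d⁻¹.

k_r ≈ 6.68 d⁻¹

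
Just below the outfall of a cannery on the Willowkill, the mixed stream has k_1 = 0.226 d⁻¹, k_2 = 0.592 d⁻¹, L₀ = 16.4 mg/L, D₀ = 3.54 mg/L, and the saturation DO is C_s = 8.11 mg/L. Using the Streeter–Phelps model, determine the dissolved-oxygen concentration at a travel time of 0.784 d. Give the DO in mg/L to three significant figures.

k_1 L₀/(k_2−k_1) = 0.226×16.4/(0.592−0.226) = 3.706/0.3660 = 10.13 mg/L.
e^(−k_1 t) = e^(−0.226×0.7840) = 0.8376; e^(−k_2 t) = e^(−0.592×0.7840) = 0.6287.
D = 10.13 × (0.8376 − 0.6287) + 3.54 × 0.6287 = 2.116 + 2.226 = 4.341 mg/L.
DO = C_s − D = 8.11 − 4.341 = 3.769 mg/L.

DO ≈ 3.77 mg/L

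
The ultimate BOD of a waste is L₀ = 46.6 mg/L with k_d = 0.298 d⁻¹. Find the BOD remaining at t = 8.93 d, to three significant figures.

L ≈ 3.26 mg/L

L_t = L₀ e^(−k_d t) = 46.6 × e^(−0.298×8.93) = 46.6 × 0.06987 = 3.256 mg/L.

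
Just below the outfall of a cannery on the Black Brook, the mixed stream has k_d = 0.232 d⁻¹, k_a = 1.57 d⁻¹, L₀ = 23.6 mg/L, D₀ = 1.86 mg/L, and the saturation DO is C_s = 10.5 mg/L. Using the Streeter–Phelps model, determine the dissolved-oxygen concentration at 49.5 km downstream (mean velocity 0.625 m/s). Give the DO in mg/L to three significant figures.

Travel time t = x/v = 49.5 km / (0.625 m/s) = 49500 m / 0.625 m/s = 79200 s = 0.9167 d.
k_d L₀/(k_a−k_d) = 0.232×23.6/(1.57−0.232) = 5.475/1.338 = 4.092 mg/L.
e^(−k_d t) = e^(−0.232×0.9167) = 0.8084; e^(−k_a t) = e^(−1.57×0.9167) = 0.2371.
D = 4.092 × (0.8084 − 0.2371) + 1.86 × 0.2371 = 2.338 + 0.4411 = 2.779 mg/L.
DO = C_s − D = 10.5 − 2.779 = 7.721 mg/L.

DO ≈ 7.72 mg/L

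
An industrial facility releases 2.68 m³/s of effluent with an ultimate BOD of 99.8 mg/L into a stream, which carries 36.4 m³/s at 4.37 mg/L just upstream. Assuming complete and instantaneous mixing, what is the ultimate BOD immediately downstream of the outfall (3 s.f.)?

Flow-weighted mixing: C = (Q_r C_r + Q_w C_w)/(Q_r + Q_w)
= (36.4×4.37 + 2.68×99.8)/(36.4 + 2.68) = 426.5/39.08 = 10.91 mg/L.

10.9 mg/L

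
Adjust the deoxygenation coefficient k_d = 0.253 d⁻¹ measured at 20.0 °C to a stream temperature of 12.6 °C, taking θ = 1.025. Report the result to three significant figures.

k_d(T₂) = k_d(T₁) · θ^(T₂−T₁) = 0.253 × 1.025^(12.6−20.0)
= 0.253 × 1.025^-7.40 = 0.253 × 0.8330 = 0.2107 d⁻¹.

k_d ≈ 0.211 d⁻¹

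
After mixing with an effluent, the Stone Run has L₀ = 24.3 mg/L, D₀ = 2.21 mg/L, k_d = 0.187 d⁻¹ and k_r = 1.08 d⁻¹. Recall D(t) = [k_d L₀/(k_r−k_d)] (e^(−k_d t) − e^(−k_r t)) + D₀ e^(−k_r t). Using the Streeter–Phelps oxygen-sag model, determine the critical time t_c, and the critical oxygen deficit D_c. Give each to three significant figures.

With k_r/k_d = 5.775 and 1 − D₀(k_r−k_d)/(k_d L₀) = 0.5657,
t_c = ln(5.775 × 0.5657) / (1.08 − 0.187) = ln(3.267) / 0.8930 = 1.184/0.8930 = 1.326 d.
L(t_c) = L₀ e^(−k_d t_c) = 24.3 × 0.7804 = 18.96 mg/L, and at the critical point k_r D_c = k_d L, so D_c = (0.187/1.08) × 18.96 = 3.284 mg/L.

t_c ≈ 1.33 d; D_c ≈ 3.28 mg/L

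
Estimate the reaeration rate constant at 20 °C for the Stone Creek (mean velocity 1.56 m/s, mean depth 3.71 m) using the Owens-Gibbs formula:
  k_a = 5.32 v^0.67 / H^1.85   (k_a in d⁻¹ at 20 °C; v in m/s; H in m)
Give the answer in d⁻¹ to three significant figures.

k_a = 5.32 × 1.56^0.67 / 3.71^1.85 = 5.32 × 1.347 / 11.31 = 0.6338 d⁻¹.

k_a ≈ 0.634 d⁻¹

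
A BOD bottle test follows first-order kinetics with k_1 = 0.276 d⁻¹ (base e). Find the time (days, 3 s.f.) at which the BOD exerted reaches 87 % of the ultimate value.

y/L₀ = 1 − e^(−k_1 t) = 0.87 ⇒ e^(−k_1 t) = 0.130
t = −ln(0.130) / 0.276 = 2.040 / 0.276 = 7.392 d.

t ≈ 7.39 d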